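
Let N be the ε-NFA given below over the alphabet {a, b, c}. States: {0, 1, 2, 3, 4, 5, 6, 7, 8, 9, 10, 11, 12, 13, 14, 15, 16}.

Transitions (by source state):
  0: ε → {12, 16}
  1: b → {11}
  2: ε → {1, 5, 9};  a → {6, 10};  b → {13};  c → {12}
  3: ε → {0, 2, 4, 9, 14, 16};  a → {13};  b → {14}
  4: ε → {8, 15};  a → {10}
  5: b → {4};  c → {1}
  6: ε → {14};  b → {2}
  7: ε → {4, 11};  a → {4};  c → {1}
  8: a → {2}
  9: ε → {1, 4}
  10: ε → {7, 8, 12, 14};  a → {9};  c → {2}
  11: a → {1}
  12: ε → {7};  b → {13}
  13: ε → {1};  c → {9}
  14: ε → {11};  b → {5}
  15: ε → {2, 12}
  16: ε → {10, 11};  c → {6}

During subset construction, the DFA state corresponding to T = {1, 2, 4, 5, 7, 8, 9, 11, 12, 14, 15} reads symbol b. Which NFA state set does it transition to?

1 on b → {11}.
2 on b → {13}.
5 on b → {4}.
12 on b → {13}.
14 on b → {5}.
No b-transition from 4, 7, 8, 9, 11, 15.
Union after reading b: {4, 5, 11, 13}.
Now take the ε-closure:
From 4 via ε: add 8, 15.
From 13 via ε: add 1.
From 15 via ε: add 2, 12.
From 2 via ε: add 9.
From 12 via ε: add 7.
No new states can be added; the closed set is {1, 2, 4, 5, 7, 8, 9, 11, 12, 13, 15}.

{1, 2, 4, 5, 7, 8, 9, 11, 12, 13, 15}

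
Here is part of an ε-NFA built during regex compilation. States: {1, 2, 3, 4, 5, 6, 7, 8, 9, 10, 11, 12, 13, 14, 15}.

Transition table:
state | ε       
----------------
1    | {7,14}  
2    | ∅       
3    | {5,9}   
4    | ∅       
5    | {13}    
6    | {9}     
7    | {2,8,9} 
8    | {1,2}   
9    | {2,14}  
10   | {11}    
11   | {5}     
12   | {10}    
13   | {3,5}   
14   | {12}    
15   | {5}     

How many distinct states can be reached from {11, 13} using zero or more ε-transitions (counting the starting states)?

Start with {11, 13}.
From 11 via ε: add 5.
From 13 via ε: add 3.
From 3 via ε: add 9.
From 9 via ε: add 2, 14.
From 14 via ε: add 12.
From 12 via ε: add 10.
ε-closure = {2, 3, 5, 9, 10, 11, 12, 13, 14}, which has 9 states.

9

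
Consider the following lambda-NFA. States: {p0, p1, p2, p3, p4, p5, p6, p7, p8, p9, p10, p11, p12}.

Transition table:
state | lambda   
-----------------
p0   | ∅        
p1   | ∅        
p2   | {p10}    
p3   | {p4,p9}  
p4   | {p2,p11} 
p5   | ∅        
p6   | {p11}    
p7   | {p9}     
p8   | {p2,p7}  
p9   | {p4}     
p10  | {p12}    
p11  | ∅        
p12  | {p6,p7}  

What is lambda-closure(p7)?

{p2, p4, p6, p7, p9, p10, p11, p12}

Start with {p7}.
From p7 via lambda: add p9.
From p9 via lambda: add p4.
From p4 via lambda: add p2, p11.
From p2 via lambda: add p10.
From p10 via lambda: add p12.
From p12 via lambda: add p6.
No new states can be added; the closed set is {p2, p4, p6, p7, p9, p10, p11, p12}.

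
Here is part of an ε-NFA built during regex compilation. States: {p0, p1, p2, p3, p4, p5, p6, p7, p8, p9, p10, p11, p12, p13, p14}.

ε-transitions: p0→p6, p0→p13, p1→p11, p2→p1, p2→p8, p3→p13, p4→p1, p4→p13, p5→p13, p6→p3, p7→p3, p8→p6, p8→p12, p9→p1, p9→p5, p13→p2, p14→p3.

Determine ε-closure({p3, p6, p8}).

{p1, p2, p3, p6, p8, p11, p12, p13}

Start with {p3, p6, p8}.
From p3 via ε: add p13.
From p8 via ε: add p12.
From p13 via ε: add p2.
From p2 via ε: add p1.
From p1 via ε: add p11.
No new states can be added; the closed set is {p1, p2, p3, p6, p8, p11, p12, p13}.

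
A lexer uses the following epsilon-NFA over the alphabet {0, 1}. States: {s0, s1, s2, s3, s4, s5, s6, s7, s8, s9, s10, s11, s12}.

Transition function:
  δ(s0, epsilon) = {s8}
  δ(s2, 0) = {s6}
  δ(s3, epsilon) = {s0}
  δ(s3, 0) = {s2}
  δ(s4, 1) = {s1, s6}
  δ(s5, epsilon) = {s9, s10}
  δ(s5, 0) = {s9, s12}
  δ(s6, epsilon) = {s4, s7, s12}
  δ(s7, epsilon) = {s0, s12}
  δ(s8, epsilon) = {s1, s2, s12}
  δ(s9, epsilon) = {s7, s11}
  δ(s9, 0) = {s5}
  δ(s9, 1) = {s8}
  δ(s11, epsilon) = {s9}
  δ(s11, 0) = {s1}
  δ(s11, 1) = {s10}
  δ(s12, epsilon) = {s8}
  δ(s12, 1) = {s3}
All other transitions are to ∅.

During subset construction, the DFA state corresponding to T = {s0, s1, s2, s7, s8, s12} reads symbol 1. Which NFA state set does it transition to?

{s0, s1, s2, s3, s8, s12}

s12 on 1 → {s3}.
No 1-transition from s0, s1, s2, s7, s8.
Union after reading 1: {s3}.
Now take the epsilon-closure:
From s3 via epsilon: add s0.
From s0 via epsilon: add s8.
From s8 via epsilon: add s1, s2, s12.
No new states can be added; the closed set is {s0, s1, s2, s3, s8, s12}.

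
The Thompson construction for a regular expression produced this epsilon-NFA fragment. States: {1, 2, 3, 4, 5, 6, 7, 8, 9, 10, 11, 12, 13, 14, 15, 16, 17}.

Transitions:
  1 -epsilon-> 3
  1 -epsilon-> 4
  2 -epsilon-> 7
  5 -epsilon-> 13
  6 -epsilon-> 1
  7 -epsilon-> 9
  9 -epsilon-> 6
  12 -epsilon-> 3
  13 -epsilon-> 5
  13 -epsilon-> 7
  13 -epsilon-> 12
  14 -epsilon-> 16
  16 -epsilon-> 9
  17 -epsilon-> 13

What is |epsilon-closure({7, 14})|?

Start with {7, 14}.
From 7 via epsilon: add 9.
From 14 via epsilon: add 16.
From 9 via epsilon: add 6.
From 6 via epsilon: add 1.
From 1 via epsilon: add 3, 4.
epsilon-closure = {1, 3, 4, 6, 7, 9, 14, 16}, which has 8 states.

8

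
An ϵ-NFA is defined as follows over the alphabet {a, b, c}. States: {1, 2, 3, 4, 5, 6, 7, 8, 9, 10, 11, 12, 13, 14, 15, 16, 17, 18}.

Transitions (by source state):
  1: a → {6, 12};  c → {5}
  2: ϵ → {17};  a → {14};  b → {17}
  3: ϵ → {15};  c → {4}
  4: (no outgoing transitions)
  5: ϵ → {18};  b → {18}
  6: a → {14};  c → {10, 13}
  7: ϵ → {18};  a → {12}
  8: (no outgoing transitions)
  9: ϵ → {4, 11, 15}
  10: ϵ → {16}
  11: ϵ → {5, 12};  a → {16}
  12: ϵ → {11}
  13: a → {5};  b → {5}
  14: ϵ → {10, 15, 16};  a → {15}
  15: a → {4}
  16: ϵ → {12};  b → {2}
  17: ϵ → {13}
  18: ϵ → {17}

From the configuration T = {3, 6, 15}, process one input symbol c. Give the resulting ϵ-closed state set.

3 on c → {4}.
6 on c → {10, 13}.
No c-transition from 15.
Union after reading c: {4, 10, 13}.
Now take the ϵ-closure:
From 10 via ϵ: add 16.
From 16 via ϵ: add 12.
From 12 via ϵ: add 11.
From 11 via ϵ: add 5.
From 5 via ϵ: add 18.
From 18 via ϵ: add 17.
No new states can be added; the closed set is {4, 5, 10, 11, 12, 13, 16, 17, 18}.

{4, 5, 10, 11, 12, 13, 16, 17, 18}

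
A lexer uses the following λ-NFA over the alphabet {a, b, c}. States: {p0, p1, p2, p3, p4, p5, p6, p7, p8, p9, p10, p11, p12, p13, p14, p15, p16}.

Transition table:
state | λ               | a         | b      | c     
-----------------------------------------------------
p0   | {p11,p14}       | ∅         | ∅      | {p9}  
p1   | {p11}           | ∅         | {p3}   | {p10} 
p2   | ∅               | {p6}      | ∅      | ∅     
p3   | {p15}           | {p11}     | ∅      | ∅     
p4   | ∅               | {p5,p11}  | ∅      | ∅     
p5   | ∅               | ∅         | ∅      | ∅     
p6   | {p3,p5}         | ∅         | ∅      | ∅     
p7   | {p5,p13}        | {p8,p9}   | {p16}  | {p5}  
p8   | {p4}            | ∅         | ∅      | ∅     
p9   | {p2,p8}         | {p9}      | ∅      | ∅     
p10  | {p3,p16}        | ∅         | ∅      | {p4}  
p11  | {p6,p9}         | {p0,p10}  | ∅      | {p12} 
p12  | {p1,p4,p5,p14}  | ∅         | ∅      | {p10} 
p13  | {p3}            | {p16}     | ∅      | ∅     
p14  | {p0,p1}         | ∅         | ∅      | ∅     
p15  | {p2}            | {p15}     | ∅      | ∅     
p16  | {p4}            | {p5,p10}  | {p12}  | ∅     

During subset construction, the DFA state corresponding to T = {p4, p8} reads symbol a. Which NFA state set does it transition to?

p4 on a → {p5, p11}.
No a-transition from p8.
Union after reading a: {p5, p11}.
Now take the λ-closure:
From p11 via λ: add p6, p9.
From p6 via λ: add p3.
From p9 via λ: add p2, p8.
From p3 via λ: add p15.
From p8 via λ: add p4.
No new states can be added; the closed set is {p2, p3, p4, p5, p6, p8, p9, p11, p15}.

{p2, p3, p4, p5, p6, p8, p9, p11, p15}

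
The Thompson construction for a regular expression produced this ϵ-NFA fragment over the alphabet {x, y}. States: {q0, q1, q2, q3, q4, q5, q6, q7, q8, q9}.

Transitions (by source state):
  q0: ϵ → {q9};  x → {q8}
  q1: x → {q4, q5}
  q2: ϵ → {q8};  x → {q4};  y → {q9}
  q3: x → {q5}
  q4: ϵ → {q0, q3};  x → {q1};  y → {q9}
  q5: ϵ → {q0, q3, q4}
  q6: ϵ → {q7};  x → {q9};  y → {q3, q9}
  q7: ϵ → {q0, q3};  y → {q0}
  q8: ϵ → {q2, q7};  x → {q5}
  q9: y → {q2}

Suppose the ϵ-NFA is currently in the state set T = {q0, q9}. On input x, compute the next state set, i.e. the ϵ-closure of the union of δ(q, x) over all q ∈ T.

{q0, q2, q3, q7, q8, q9}

q0 on x → {q8}.
No x-transition from q9.
Union after reading x: {q8}.
Now take the ϵ-closure:
From q8 via ϵ: add q2, q7.
From q7 via ϵ: add q0, q3.
From q0 via ϵ: add q9.
No new states can be added; the closed set is {q0, q2, q3, q7, q8, q9}.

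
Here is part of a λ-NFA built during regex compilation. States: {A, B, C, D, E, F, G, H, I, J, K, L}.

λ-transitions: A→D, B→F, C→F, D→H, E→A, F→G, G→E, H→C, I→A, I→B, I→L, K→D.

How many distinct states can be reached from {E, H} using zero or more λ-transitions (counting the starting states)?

Start with {E, H}.
From E via λ: add A.
From H via λ: add C.
From A via λ: add D.
From C via λ: add F.
From F via λ: add G.
λ-closure = {A, C, D, E, F, G, H}, which has 7 states.

7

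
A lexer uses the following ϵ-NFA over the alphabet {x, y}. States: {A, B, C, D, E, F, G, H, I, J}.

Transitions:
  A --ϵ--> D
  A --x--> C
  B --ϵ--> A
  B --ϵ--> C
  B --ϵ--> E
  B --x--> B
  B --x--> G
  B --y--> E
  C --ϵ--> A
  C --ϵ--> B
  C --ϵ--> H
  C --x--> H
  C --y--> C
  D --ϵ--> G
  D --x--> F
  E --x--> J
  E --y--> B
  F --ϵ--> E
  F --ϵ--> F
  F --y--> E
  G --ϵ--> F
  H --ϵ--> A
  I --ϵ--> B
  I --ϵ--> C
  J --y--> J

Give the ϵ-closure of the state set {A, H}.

Start with {A, H}.
From A via ϵ: add D.
From D via ϵ: add G.
From G via ϵ: add F.
From F via ϵ: add E.
No new states can be added; the closed set is {A, D, E, F, G, H}.

{A, D, E, F, G, H}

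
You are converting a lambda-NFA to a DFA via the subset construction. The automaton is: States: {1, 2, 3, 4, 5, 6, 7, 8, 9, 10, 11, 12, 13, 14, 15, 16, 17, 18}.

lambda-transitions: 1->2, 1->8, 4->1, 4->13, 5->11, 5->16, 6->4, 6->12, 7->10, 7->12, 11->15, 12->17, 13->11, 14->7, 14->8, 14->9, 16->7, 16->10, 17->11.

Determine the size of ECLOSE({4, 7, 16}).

Start with {4, 7, 16}.
From 4 via lambda: add 1, 13.
From 7 via lambda: add 10, 12.
From 1 via lambda: add 2, 8.
From 12 via lambda: add 17.
From 13 via lambda: add 11.
From 11 via lambda: add 15.
lambda-closure = {1, 2, 4, 7, 8, 10, 11, 12, 13, 15, 16, 17}, which has 12 states.

12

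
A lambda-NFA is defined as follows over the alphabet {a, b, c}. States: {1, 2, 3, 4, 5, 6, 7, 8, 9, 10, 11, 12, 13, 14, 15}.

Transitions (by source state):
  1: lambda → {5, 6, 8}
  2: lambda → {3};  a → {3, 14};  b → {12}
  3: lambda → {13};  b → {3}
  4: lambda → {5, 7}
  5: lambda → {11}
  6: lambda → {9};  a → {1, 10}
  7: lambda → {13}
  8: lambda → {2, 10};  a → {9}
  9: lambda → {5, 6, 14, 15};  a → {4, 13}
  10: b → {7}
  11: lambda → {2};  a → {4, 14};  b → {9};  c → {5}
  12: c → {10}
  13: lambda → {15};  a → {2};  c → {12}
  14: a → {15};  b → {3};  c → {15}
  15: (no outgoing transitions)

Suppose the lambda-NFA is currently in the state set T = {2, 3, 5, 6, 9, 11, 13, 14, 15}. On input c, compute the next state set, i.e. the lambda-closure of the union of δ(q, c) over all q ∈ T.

{2, 3, 5, 11, 12, 13, 15}

11 on c → {5}.
13 on c → {12}.
14 on c → {15}.
No c-transition from 2, 3, 5, 6, 9, 15.
Union after reading c: {5, 12, 15}.
Now take the lambda-closure:
From 5 via lambda: add 11.
From 11 via lambda: add 2.
From 2 via lambda: add 3.
From 3 via lambda: add 13.
No new states can be added; the closed set is {2, 3, 5, 11, 12, 13, 15}.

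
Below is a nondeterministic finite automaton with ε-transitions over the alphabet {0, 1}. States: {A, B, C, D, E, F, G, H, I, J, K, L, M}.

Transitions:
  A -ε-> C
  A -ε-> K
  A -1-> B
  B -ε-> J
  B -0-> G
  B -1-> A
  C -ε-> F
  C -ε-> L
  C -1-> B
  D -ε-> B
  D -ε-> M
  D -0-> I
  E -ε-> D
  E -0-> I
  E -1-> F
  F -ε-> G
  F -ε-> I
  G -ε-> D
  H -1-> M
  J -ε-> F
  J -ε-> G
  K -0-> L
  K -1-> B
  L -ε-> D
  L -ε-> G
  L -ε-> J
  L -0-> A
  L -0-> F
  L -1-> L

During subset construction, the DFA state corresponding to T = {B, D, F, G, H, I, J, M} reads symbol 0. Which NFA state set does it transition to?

{B, D, F, G, I, J, M}

B on 0 → {G}.
D on 0 → {I}.
No 0-transition from F, G, H, I, J, M.
Union after reading 0: {G, I}.
Now take the ε-closure:
From G via ε: add D.
From D via ε: add B, M.
From B via ε: add J.
From J via ε: add F.
No new states can be added; the closed set is {B, D, F, G, I, J, M}.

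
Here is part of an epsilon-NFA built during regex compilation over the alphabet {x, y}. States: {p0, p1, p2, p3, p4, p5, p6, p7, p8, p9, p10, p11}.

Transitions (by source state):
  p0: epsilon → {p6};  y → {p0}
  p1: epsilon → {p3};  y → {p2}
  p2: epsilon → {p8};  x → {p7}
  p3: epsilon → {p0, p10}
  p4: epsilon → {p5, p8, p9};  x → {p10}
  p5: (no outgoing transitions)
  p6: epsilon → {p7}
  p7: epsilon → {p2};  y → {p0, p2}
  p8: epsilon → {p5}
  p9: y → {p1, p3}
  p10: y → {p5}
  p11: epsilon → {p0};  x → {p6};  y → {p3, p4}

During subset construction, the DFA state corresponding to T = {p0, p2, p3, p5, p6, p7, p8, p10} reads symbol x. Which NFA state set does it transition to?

p2 on x → {p7}.
No x-transition from p0, p3, p5, p6, p7, p8, p10.
Union after reading x: {p7}.
Now take the epsilon-closure:
From p7 via epsilon: add p2.
From p2 via epsilon: add p8.
From p8 via epsilon: add p5.
No new states can be added; the closed set is {p2, p5, p7, p8}.

{p2, p5, p7, p8}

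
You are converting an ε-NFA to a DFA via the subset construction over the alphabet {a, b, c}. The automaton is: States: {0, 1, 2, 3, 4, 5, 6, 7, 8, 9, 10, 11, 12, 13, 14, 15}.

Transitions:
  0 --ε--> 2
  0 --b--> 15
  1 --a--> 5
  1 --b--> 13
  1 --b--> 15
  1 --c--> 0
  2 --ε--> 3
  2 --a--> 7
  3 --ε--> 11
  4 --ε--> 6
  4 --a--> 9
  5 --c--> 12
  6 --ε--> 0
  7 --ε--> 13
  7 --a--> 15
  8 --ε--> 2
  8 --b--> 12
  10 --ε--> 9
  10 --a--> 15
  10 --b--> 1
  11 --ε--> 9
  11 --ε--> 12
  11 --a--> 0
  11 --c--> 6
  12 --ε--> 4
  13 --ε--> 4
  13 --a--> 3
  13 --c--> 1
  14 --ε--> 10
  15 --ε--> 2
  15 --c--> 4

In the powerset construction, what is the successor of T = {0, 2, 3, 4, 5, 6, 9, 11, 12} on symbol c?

{0, 2, 3, 4, 6, 9, 11, 12}

5 on c → {12}.
11 on c → {6}.
No c-transition from 0, 2, 3, 4, 6, 9, 12.
Union after reading c: {6, 12}.
Now take the ε-closure:
From 6 via ε: add 0.
From 12 via ε: add 4.
From 0 via ε: add 2.
From 2 via ε: add 3.
From 3 via ε: add 11.
From 11 via ε: add 9.
No new states can be added; the closed set is {0, 2, 3, 4, 6, 9, 11, 12}.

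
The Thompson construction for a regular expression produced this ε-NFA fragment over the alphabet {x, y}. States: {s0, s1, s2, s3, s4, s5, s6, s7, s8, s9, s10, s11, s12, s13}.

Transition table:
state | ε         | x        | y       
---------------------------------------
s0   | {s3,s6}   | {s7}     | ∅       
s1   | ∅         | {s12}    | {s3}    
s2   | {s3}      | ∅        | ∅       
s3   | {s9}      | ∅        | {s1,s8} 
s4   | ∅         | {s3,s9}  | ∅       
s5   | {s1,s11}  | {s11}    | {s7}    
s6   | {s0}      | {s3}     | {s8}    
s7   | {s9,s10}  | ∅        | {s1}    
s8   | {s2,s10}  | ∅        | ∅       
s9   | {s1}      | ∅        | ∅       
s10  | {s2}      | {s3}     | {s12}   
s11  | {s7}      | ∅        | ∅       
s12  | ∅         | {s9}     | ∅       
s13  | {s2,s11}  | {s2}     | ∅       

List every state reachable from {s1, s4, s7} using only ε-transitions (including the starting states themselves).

Start with {s1, s4, s7}.
From s7 via ε: add s9, s10.
From s10 via ε: add s2.
From s2 via ε: add s3.
No new states can be added; the closed set is {s1, s2, s3, s4, s7, s9, s10}.

{s1, s2, s3, s4, s7, s9, s10}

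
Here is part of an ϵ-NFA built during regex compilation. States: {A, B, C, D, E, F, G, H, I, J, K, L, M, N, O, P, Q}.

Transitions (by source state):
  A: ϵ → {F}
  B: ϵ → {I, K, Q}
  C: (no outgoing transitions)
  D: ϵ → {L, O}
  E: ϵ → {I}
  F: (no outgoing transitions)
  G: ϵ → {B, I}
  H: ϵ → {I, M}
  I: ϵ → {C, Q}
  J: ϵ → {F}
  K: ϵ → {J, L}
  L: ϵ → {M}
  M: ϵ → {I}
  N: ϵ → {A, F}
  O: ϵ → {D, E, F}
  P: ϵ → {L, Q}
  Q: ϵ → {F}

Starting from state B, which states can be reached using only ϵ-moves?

{B, C, F, I, J, K, L, M, Q}

Start with {B}.
From B via ϵ: add I, K, Q.
From I via ϵ: add C.
From K via ϵ: add J, L.
From Q via ϵ: add F.
From L via ϵ: add M.
No new states can be added; the closed set is {B, C, F, I, J, K, L, M, Q}.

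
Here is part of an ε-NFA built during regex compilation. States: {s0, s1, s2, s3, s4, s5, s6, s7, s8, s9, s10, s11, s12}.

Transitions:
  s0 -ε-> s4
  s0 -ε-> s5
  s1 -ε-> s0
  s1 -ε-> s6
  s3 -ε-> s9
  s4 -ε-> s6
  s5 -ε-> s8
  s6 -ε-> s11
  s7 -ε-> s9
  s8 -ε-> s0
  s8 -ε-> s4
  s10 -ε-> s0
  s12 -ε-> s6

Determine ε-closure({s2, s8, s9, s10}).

{s0, s2, s4, s5, s6, s8, s9, s10, s11}

Start with {s2, s8, s9, s10}.
From s8 via ε: add s0, s4.
From s0 via ε: add s5.
From s4 via ε: add s6.
From s6 via ε: add s11.
No new states can be added; the closed set is {s0, s2, s4, s5, s6, s8, s9, s10, s11}.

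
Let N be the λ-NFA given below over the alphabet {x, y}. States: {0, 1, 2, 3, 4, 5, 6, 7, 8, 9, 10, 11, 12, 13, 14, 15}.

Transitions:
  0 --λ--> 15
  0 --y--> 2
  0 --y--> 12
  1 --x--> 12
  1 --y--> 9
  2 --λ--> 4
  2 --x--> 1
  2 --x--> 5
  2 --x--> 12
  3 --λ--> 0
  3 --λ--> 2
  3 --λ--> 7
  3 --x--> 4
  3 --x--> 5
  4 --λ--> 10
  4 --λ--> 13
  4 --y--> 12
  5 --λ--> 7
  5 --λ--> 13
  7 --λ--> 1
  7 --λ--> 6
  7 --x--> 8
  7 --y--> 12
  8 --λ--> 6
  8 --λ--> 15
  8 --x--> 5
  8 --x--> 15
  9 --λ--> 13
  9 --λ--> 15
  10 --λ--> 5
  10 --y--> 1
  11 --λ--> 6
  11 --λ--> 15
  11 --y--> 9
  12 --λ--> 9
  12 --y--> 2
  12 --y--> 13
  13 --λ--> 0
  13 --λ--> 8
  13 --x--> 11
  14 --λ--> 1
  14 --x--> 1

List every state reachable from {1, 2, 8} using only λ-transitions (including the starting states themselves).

Start with {1, 2, 8}.
From 2 via λ: add 4.
From 8 via λ: add 6, 15.
From 4 via λ: add 10, 13.
From 10 via λ: add 5.
From 13 via λ: add 0.
From 5 via λ: add 7.
No new states can be added; the closed set is {0, 1, 2, 4, 5, 6, 7, 8, 10, 13, 15}.

{0, 1, 2, 4, 5, 6, 7, 8, 10, 13, 15}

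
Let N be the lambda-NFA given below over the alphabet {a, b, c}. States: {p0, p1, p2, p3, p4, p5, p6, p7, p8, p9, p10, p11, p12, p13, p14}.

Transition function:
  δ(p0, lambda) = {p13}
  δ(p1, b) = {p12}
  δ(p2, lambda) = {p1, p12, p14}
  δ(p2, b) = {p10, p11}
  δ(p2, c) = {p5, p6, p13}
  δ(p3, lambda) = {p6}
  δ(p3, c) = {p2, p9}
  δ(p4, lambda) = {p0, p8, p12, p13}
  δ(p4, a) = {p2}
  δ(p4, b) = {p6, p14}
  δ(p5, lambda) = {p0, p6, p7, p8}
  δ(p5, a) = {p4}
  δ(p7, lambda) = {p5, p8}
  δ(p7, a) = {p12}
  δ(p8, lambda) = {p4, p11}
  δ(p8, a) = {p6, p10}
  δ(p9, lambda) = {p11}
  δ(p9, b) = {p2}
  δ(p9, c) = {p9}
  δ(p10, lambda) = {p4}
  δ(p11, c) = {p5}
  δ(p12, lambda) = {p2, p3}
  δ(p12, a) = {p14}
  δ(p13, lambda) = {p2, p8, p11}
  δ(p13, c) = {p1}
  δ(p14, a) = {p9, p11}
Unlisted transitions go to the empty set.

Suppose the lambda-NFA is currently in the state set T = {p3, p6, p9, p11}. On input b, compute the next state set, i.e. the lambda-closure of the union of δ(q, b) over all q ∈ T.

{p1, p2, p3, p6, p12, p14}

p9 on b → {p2}.
No b-transition from p3, p6, p11.
Union after reading b: {p2}.
Now take the lambda-closure:
From p2 via lambda: add p1, p12, p14.
From p12 via lambda: add p3.
From p3 via lambda: add p6.
No new states can be added; the closed set is {p1, p2, p3, p6, p12, p14}.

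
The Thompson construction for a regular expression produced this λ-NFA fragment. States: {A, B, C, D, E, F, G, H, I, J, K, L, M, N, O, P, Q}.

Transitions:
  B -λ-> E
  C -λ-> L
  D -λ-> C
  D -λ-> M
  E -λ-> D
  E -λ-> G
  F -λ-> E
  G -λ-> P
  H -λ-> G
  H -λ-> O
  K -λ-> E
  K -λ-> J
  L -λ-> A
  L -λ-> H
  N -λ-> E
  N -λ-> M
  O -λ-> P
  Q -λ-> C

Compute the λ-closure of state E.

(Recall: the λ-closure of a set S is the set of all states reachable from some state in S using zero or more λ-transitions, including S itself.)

Start with {E}.
From E via λ: add D, G.
From D via λ: add C, M.
From G via λ: add P.
From C via λ: add L.
From L via λ: add A, H.
From H via λ: add O.
No new states can be added; the closed set is {A, C, D, E, G, H, L, M, O, P}.

{A, C, D, E, G, H, L, M, O, P}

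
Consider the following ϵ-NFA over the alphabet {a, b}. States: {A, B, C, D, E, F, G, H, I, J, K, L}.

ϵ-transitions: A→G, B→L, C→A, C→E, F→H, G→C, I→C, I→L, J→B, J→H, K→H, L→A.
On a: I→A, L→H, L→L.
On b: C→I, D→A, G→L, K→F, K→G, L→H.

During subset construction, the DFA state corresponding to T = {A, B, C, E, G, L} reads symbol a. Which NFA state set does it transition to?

L on a → {H, L}.
No a-transition from A, B, C, E, G.
Union after reading a: {H, L}.
Now take the ϵ-closure:
From L via ϵ: add A.
From A via ϵ: add G.
From G via ϵ: add C.
From C via ϵ: add E.
No new states can be added; the closed set is {A, C, E, G, H, L}.

{A, C, E, G, H, L}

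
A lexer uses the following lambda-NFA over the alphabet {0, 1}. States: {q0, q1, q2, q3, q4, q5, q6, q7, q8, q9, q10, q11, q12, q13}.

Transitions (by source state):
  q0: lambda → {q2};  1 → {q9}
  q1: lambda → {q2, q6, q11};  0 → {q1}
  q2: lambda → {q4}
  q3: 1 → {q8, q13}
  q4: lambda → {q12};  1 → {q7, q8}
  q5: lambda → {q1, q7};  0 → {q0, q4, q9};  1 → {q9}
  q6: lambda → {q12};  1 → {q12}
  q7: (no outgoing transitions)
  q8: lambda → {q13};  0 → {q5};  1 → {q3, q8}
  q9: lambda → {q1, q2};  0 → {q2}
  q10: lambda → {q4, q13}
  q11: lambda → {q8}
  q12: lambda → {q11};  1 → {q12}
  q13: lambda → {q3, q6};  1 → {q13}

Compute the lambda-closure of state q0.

{q0, q2, q3, q4, q6, q8, q11, q12, q13}

Start with {q0}.
From q0 via lambda: add q2.
From q2 via lambda: add q4.
From q4 via lambda: add q12.
From q12 via lambda: add q11.
From q11 via lambda: add q8.
From q8 via lambda: add q13.
From q13 via lambda: add q3, q6.
No new states can be added; the closed set is {q0, q2, q3, q4, q6, q8, q11, q12, q13}.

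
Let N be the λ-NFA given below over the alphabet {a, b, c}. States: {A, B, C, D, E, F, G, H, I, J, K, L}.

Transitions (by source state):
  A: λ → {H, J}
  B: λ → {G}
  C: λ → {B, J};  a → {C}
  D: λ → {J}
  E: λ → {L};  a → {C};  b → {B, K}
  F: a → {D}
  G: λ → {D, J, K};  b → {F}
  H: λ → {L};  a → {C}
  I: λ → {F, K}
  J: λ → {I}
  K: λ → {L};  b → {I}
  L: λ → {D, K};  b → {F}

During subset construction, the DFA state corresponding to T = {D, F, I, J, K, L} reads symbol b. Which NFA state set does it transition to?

{D, F, I, J, K, L}

K on b → {I}.
L on b → {F}.
No b-transition from D, F, I, J.
Union after reading b: {F, I}.
Now take the λ-closure:
From I via λ: add K.
From K via λ: add L.
From L via λ: add D.
From D via λ: add J.
No new states can be added; the closed set is {D, F, I, J, K, L}.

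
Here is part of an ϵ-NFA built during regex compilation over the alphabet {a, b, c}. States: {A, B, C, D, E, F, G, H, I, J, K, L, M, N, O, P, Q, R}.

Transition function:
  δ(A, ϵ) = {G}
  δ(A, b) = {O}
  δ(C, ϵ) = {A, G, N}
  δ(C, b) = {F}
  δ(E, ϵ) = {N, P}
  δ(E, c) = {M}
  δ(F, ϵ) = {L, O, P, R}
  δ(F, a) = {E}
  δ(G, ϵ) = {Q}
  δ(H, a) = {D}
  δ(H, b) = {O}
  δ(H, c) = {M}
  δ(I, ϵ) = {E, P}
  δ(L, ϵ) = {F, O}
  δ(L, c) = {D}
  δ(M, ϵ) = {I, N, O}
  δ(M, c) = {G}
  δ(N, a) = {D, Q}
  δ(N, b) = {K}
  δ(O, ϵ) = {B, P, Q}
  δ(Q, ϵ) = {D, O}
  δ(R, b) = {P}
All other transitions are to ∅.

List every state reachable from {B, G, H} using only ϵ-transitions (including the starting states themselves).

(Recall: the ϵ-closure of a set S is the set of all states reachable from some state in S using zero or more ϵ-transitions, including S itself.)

{B, D, G, H, O, P, Q}

Start with {B, G, H}.
From G via ϵ: add Q.
From Q via ϵ: add D, O.
From O via ϵ: add P.
No new states can be added; the closed set is {B, D, G, H, O, P, Q}.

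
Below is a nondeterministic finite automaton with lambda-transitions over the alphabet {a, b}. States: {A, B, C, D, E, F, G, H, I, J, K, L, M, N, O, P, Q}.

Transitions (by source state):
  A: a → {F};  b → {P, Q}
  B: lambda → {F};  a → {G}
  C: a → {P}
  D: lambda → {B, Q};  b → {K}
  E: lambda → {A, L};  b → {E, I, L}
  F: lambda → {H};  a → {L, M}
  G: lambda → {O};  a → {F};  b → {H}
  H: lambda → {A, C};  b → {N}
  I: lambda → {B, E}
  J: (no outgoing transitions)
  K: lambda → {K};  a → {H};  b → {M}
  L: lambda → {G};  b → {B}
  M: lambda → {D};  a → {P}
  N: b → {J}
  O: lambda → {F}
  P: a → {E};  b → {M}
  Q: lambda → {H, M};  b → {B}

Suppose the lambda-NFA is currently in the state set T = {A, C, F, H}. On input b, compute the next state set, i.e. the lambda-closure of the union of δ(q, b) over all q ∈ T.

{A, B, C, D, F, H, M, N, P, Q}

A on b → {P, Q}.
H on b → {N}.
No b-transition from C, F.
Union after reading b: {N, P, Q}.
Now take the lambda-closure:
From Q via lambda: add H, M.
From H via lambda: add A, C.
From M via lambda: add D.
From D via lambda: add B.
From B via lambda: add F.
No new states can be added; the closed set is {A, B, C, D, F, H, M, N, P, Q}.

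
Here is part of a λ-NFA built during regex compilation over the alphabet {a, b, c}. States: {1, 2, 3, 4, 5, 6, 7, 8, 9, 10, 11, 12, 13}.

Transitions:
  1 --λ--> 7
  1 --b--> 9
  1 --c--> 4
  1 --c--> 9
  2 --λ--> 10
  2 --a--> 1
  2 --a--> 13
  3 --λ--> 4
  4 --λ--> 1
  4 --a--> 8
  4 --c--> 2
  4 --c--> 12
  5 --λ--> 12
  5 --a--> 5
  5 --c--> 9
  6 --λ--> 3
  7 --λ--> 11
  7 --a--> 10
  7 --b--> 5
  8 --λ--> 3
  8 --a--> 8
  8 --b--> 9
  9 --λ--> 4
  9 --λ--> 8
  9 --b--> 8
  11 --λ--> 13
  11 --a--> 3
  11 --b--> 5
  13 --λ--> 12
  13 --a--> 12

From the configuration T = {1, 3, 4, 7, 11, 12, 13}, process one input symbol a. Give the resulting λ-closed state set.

4 on a → {8}.
7 on a → {10}.
11 on a → {3}.
13 on a → {12}.
No a-transition from 1, 3, 12.
Union after reading a: {3, 8, 10, 12}.
Now take the λ-closure:
From 3 via λ: add 4.
From 4 via λ: add 1.
From 1 via λ: add 7.
From 7 via λ: add 11.
From 11 via λ: add 13.
No new states can be added; the closed set is {1, 3, 4, 7, 8, 10, 11, 12, 13}.

{1, 3, 4, 7, 8, 10, 11, 12, 13}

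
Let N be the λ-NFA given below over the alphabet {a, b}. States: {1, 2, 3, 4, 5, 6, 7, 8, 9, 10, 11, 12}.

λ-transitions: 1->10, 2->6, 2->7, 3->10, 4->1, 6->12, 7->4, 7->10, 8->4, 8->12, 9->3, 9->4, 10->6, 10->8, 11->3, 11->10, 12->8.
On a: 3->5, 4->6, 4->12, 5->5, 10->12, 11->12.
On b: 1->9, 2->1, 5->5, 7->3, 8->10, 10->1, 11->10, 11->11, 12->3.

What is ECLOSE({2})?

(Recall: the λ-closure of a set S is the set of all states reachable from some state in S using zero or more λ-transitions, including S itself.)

Start with {2}.
From 2 via λ: add 6, 7.
From 6 via λ: add 12.
From 7 via λ: add 4, 10.
From 4 via λ: add 1.
From 10 via λ: add 8.
No new states can be added; the closed set is {1, 2, 4, 6, 7, 8, 10, 12}.

{1, 2, 4, 6, 7, 8, 10, 12}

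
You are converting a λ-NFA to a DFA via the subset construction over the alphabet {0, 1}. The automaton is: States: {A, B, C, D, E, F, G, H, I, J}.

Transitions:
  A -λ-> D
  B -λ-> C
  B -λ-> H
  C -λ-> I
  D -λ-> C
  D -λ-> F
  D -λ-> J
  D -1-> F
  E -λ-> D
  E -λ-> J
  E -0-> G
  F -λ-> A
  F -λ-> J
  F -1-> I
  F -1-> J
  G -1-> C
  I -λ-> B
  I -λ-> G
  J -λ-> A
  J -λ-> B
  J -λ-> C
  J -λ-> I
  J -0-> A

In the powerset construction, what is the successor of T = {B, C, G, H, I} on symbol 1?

{B, C, G, H, I}

G on 1 → {C}.
No 1-transition from B, C, H, I.
Union after reading 1: {C}.
Now take the λ-closure:
From C via λ: add I.
From I via λ: add B, G.
From B via λ: add H.
No new states can be added; the closed set is {B, C, G, H, I}.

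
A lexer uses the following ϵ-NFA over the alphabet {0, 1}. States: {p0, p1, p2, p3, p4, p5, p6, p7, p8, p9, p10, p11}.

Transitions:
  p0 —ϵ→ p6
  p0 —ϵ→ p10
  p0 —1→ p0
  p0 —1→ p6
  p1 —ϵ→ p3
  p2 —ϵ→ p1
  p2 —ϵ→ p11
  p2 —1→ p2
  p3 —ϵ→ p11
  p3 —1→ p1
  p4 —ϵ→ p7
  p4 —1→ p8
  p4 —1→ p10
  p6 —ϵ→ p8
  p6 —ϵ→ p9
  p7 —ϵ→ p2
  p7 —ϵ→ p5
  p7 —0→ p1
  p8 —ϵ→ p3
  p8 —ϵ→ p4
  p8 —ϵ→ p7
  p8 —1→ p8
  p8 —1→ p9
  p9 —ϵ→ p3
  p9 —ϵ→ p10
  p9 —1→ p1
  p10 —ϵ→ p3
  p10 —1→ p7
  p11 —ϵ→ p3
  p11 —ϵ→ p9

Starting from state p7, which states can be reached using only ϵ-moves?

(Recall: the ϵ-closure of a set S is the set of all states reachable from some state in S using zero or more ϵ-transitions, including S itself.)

{p1, p2, p3, p5, p7, p9, p10, p11}

Start with {p7}.
From p7 via ϵ: add p2, p5.
From p2 via ϵ: add p1, p11.
From p1 via ϵ: add p3.
From p11 via ϵ: add p9.
From p9 via ϵ: add p10.
No new states can be added; the closed set is {p1, p2, p3, p5, p7, p9, p10, p11}.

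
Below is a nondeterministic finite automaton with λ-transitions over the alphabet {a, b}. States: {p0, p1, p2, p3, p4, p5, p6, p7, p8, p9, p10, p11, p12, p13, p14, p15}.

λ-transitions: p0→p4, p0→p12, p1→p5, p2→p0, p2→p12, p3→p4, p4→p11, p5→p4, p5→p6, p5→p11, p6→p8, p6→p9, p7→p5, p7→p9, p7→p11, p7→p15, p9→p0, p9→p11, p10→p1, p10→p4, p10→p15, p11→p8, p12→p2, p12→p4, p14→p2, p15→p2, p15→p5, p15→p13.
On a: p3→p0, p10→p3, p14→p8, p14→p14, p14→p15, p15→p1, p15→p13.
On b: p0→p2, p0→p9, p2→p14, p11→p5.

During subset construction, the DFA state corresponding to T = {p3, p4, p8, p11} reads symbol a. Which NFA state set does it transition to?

{p0, p2, p4, p8, p11, p12}

p3 on a → {p0}.
No a-transition from p4, p8, p11.
Union after reading a: {p0}.
Now take the λ-closure:
From p0 via λ: add p4, p12.
From p4 via λ: add p11.
From p12 via λ: add p2.
From p11 via λ: add p8.
No new states can be added; the closed set is {p0, p2, p4, p8, p11, p12}.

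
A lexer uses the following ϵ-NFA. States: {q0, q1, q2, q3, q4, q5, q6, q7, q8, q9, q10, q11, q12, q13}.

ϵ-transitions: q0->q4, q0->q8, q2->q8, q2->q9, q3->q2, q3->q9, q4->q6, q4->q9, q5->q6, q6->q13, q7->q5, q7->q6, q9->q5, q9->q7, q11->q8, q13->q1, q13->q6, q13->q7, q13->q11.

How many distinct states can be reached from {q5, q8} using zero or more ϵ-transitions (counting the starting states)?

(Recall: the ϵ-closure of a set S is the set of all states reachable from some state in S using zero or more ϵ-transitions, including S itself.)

Start with {q5, q8}.
From q5 via ϵ: add q6.
From q6 via ϵ: add q13.
From q13 via ϵ: add q1, q7, q11.
ϵ-closure = {q1, q5, q6, q7, q8, q11, q13}, which has 7 states.

7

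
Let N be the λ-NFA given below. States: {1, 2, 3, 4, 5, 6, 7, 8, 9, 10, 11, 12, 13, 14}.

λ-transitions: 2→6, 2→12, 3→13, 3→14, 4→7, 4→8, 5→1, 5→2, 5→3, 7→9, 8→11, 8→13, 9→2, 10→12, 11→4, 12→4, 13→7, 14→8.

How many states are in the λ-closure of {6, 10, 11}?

Start with {6, 10, 11}.
From 10 via λ: add 12.
From 11 via λ: add 4.
From 4 via λ: add 7, 8.
From 7 via λ: add 9.
From 8 via λ: add 13.
From 9 via λ: add 2.
λ-closure = {2, 4, 6, 7, 8, 9, 10, 11, 12, 13}, which has 10 states.

10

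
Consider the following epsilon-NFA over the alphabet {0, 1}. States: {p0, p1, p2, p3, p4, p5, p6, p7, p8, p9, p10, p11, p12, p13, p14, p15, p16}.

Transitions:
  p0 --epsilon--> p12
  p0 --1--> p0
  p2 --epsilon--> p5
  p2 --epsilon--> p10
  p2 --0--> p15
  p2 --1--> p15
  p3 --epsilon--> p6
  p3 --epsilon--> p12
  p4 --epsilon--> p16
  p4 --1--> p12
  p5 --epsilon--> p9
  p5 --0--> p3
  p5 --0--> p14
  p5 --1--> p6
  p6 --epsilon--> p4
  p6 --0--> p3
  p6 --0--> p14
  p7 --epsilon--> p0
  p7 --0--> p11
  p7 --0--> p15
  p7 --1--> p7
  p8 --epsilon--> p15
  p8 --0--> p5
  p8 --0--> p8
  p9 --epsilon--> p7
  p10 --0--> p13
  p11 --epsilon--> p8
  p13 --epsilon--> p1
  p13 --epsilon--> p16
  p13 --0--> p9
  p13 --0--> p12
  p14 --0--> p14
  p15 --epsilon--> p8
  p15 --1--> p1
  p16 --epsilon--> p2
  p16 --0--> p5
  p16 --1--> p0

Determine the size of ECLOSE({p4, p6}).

10

Start with {p4, p6}.
From p4 via epsilon: add p16.
From p16 via epsilon: add p2.
From p2 via epsilon: add p5, p10.
From p5 via epsilon: add p9.
From p9 via epsilon: add p7.
From p7 via epsilon: add p0.
From p0 via epsilon: add p12.
epsilon-closure = {p0, p2, p4, p5, p6, p7, p9, p10, p12, p16}, which has 10 states.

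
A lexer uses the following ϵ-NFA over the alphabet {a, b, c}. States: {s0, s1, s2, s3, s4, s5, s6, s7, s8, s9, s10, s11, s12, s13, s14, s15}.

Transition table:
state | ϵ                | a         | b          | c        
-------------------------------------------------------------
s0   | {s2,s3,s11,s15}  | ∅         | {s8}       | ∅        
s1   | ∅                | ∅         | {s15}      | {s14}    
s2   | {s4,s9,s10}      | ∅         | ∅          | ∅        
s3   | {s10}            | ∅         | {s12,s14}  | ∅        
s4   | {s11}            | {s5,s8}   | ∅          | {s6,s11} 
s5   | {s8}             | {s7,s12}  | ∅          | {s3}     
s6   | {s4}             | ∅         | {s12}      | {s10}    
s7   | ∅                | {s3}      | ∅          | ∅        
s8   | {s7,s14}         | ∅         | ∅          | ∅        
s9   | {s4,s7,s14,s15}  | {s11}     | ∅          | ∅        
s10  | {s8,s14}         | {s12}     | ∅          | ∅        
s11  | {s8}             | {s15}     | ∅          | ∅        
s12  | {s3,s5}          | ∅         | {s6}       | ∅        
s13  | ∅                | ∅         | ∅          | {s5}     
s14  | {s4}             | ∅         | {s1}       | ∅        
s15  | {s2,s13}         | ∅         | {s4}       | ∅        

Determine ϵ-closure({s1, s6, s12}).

Start with {s1, s6, s12}.
From s6 via ϵ: add s4.
From s12 via ϵ: add s3, s5.
From s3 via ϵ: add s10.
From s4 via ϵ: add s11.
From s5 via ϵ: add s8.
From s8 via ϵ: add s7, s14.
No new states can be added; the closed set is {s1, s3, s4, s5, s6, s7, s8, s10, s11, s12, s14}.

{s1, s3, s4, s5, s6, s7, s8, s10, s11, s12, s14}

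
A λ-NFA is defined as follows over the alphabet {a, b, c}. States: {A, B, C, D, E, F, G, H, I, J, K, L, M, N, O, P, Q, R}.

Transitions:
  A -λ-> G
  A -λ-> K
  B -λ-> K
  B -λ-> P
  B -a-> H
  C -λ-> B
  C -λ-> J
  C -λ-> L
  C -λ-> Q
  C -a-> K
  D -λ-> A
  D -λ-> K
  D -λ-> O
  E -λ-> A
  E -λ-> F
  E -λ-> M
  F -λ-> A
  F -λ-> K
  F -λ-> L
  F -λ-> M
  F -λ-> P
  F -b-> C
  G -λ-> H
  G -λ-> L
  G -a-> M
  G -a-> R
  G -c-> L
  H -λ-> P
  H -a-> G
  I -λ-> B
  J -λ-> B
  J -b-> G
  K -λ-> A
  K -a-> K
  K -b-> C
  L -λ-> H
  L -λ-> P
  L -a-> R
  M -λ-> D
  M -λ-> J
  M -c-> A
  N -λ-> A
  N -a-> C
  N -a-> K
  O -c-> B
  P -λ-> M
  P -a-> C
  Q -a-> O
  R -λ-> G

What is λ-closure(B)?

{A, B, D, G, H, J, K, L, M, O, P}

Start with {B}.
From B via λ: add K, P.
From K via λ: add A.
From P via λ: add M.
From A via λ: add G.
From M via λ: add D, J.
From D via λ: add O.
From G via λ: add H, L.
No new states can be added; the closed set is {A, B, D, G, H, J, K, L, M, O, P}.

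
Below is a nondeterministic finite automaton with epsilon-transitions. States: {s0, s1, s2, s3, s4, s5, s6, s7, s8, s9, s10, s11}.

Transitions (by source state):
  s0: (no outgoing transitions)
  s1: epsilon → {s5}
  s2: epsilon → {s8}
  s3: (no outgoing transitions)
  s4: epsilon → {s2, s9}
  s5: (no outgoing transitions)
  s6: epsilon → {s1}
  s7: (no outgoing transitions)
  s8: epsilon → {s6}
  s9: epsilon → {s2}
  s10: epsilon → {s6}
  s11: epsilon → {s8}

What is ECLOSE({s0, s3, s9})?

Start with {s0, s3, s9}.
From s9 via epsilon: add s2.
From s2 via epsilon: add s8.
From s8 via epsilon: add s6.
From s6 via epsilon: add s1.
From s1 via epsilon: add s5.
No new states can be added; the closed set is {s0, s1, s2, s3, s5, s6, s8, s9}.

{s0, s1, s2, s3, s5, s6, s8, s9}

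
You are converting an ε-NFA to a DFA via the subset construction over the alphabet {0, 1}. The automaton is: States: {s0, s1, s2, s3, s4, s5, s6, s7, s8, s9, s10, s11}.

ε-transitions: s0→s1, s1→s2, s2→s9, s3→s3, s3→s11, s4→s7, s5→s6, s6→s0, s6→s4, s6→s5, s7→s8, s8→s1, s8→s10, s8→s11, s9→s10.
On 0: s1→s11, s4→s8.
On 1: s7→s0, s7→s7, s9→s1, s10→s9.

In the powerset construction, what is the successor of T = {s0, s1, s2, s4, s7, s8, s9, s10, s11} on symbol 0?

{s1, s2, s8, s9, s10, s11}

s1 on 0 → {s11}.
s4 on 0 → {s8}.
No 0-transition from s0, s2, s7, s8, s9, s10, s11.
Union after reading 0: {s8, s11}.
Now take the ε-closure:
From s8 via ε: add s1, s10.
From s1 via ε: add s2.
From s2 via ε: add s9.
No new states can be added; the closed set is {s1, s2, s8, s9, s10, s11}.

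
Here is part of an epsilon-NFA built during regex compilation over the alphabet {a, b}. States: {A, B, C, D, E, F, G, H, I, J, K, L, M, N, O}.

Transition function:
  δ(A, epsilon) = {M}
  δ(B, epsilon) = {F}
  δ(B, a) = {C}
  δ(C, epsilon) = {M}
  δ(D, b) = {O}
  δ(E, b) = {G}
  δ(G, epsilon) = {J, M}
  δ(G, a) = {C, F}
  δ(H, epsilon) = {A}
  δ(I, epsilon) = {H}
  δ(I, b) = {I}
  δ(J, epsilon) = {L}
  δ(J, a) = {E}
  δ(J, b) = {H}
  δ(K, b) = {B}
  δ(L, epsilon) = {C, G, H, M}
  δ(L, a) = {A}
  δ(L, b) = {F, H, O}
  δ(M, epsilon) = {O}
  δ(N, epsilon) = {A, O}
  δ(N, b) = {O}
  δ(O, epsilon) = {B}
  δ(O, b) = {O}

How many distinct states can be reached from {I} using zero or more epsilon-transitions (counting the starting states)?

Start with {I}.
From I via epsilon: add H.
From H via epsilon: add A.
From A via epsilon: add M.
From M via epsilon: add O.
From O via epsilon: add B.
From B via epsilon: add F.
epsilon-closure = {A, B, F, H, I, M, O}, which has 7 states.

7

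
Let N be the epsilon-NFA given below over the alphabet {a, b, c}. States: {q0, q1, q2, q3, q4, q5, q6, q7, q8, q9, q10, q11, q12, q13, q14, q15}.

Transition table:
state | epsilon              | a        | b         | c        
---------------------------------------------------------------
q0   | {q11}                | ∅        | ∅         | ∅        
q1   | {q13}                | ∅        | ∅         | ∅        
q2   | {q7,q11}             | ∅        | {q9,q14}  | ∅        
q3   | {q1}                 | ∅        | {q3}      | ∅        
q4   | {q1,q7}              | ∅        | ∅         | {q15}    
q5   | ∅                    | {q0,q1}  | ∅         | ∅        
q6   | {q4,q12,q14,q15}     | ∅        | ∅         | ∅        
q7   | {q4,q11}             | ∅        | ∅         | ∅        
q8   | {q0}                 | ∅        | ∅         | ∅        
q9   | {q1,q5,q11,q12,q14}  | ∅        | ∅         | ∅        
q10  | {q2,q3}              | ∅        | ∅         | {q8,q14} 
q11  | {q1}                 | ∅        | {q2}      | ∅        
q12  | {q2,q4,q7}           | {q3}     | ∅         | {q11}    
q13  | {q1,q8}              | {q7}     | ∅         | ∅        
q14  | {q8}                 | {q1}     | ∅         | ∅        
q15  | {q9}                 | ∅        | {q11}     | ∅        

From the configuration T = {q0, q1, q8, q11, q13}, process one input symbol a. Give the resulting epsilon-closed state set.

{q0, q1, q4, q7, q8, q11, q13}

q13 on a → {q7}.
No a-transition from q0, q1, q8, q11.
Union after reading a: {q7}.
Now take the epsilon-closure:
From q7 via epsilon: add q4, q11.
From q4 via epsilon: add q1.
From q1 via epsilon: add q13.
From q13 via epsilon: add q8.
From q8 via epsilon: add q0.
No new states can be added; the closed set is {q0, q1, q4, q7, q8, q11, q13}.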